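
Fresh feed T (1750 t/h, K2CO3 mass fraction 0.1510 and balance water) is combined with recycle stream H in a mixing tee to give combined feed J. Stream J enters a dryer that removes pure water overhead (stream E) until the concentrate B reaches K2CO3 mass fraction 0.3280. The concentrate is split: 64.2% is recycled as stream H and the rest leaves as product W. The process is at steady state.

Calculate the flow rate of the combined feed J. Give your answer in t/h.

Overall K2CO3 balance (none leaves overhead): K2CO3 in fresh feed = K2CO3 in product, i.e. 1750×0.151 = (1−0.642)·B·0.328.
B = 264.25/(0.328×0.358) = 2250.4 t/h.
Recycle H = 0.642×2250.4 = 1444.8 t/h.
Combined feed J = 1750 + 1444.8 = 3194.8 t/h.

3195 t/h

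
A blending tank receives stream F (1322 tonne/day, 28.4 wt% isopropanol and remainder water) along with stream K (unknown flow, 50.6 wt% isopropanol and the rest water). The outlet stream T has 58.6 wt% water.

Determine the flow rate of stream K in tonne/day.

1868 tonne/day

Let K be the unknown flow. Total out = 1322 + K.
water balance: 946.55 + 0.494·K = 0.586·(1322 + K)
(0.494 − 0.586)·K = 0.586×1322 − 946.55 = -171.86
K = -171.86 / -0.092 = 1868 tonne/day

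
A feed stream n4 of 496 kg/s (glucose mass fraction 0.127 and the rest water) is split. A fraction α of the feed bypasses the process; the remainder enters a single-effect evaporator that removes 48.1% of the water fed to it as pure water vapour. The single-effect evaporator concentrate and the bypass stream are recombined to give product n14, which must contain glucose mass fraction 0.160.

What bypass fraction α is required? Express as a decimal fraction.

0.509

All 496×0.127 = 62.992 kg/s of glucose reaches n14, so n14 = 62.992/0.160 = 393.7 kg/s and vapour = 102.3 kg/s.
The evaporator receives (1−α)·496 of feed at 0.873 water and removes 0.481 of that water:
0.481×0.873×(1−α)×496 = 102.3
(1−α) = 102.3/208.28 = 0.4912;  α = 0.5088.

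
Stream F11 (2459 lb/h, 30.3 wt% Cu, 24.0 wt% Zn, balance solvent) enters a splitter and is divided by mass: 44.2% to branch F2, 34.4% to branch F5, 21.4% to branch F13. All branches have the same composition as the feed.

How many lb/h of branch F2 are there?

1087 lb/h

Branch F2 flow = 0.442×2459 = 1086.9 lb/h.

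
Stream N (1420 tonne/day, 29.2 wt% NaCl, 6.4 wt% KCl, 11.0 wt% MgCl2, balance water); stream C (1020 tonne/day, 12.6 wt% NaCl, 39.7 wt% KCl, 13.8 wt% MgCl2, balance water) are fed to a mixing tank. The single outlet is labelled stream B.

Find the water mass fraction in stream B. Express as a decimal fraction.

Total flow out = 1420 + 1020 = 2440 tonne/day.
water in = 1420×0.534 + 1020×0.339 = 1104.1 tonne/day.
water mass fraction in B = 1104.1/2440 = 0.452.

0.452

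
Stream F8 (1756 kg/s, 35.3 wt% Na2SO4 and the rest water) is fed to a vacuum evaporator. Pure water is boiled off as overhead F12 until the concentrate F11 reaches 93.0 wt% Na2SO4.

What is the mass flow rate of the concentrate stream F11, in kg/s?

666.5 kg/s

Na2SO4 is conserved: 1756×0.353 = 619.87 kg/s all reports to the concentrate.
Concentrate = 619.87/(target fraction) = 666.52 kg/s.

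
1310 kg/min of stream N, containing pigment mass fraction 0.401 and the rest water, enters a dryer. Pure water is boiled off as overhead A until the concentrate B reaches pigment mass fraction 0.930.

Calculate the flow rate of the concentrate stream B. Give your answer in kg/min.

564.8 kg/min

pigment is conserved: 1310×0.401 = 525.31 kg/min all reports to the concentrate.
Concentrate = 525.31/(target fraction) = 564.85 kg/min.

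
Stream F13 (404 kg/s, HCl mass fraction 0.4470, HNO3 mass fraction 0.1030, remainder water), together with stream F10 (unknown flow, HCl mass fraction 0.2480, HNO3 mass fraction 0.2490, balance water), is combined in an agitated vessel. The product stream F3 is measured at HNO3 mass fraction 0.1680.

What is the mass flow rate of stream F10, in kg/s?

Let F10 be the unknown flow. Total out = 404 + F10.
HNO3 balance: 41.612 + 0.249·F10 = 0.168·(404 + F10)
(0.249 − 0.168)·F10 = 0.168×404 − 41.612 = 26.26
F10 = 26.26 / 0.081 = 324.2 kg/s

324.2 kg/s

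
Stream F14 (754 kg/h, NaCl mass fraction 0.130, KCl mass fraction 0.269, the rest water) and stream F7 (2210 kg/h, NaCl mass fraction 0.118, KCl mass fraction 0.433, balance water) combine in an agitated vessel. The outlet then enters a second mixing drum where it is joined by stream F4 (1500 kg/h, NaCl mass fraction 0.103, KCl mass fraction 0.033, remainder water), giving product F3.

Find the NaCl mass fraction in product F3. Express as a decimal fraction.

0.115

Overall, product flow = 4464 kg/h.
NaCl in = 754×0.130 + 2210×0.118 + 1500×0.103 = 513.3 kg/h.
NaCl fraction in F3 = 0.115.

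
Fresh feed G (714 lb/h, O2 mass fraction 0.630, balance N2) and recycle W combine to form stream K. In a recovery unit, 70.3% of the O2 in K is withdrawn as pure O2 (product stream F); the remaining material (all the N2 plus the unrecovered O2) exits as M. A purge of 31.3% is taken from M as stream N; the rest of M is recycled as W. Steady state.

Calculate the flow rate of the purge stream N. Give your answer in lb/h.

316.7 lb/h

N2 enters only via G and leaves only via the purge: 714×0.370 = 0.313×(N2 in M), and the recovery unit passes all N2, so N2 in K = N2 in M = 844.03 lb/h.
O2 in K: m_A = 714×0.630 + (1−0.313)·(1−0.703)·m_A, so m_A = 449.82/0.7960 = 565.13 lb/h.
M = (1−0.703)×565.13 + 844.03 = 1011.9 lb/h.
Purge N = 0.313×1011.9 = 316.71 lb/h.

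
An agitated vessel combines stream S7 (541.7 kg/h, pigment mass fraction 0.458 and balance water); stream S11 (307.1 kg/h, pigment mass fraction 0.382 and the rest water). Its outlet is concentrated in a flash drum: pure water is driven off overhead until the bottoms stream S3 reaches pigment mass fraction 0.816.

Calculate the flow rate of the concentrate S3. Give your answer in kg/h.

447.8 kg/h

pigment entering = 541.7×0.458 + 307.1×0.382 = 365.41 kg/h.
All pigment reports to S3, so S3 = 365.41/0.816 = 447.81 kg/h.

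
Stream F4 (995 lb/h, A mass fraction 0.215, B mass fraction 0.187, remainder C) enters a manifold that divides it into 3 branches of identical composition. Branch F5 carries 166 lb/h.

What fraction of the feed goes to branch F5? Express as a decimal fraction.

0.167

Fraction to F5 = 166/995 = 0.1668.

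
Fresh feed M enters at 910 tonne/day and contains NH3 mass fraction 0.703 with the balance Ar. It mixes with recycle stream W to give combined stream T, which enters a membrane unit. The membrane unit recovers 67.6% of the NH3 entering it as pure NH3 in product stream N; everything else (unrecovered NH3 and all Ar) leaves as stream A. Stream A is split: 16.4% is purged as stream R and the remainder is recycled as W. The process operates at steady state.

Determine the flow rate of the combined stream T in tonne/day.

2525 tonne/day

Ar enters only via M and leaves only via the purge: 910×0.297 = 0.164×(Ar in A), and the membrane unit passes all Ar, so Ar in T = Ar in A = 1648 tonne/day.
NH3 in T: m_A = 910×0.703 + (1−0.164)·(1−0.676)·m_A, so m_A = 639.73/0.7291 = 877.38 tonne/day.
T = 877.38 + 1648 = 2525.4 tonne/day.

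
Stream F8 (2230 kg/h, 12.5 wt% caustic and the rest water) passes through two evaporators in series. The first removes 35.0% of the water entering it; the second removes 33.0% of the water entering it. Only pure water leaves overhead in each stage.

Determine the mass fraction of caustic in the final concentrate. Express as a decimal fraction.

water in feed = 2230×0.875 = 1951.2 kg/h.
After stage 1: water left = (1−0.350)×1951.2 = 1268.3; stream total = 1547.1 kg/h.
After stage 2: water left = (1−0.330)×1268.3 = 849.77; final concentrate = 1128.5 kg/h.
caustic fraction = 278.75/1128.5 = 0.247.

0.247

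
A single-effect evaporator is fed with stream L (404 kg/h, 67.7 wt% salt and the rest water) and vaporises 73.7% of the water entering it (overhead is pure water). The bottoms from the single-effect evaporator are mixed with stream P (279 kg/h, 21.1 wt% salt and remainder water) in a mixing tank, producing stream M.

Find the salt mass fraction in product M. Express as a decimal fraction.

Vapour removed = 0.737×0.323×404 = 96.173 kg/h; concentrate = 307.83 kg/h.
salt reaching the mixer = 273.51 (from concentrate) + 279×0.211 = 332.38 kg/h.
Product flow = 307.83 + 279 = 586.83 kg/h; salt fraction = 0.566.

0.566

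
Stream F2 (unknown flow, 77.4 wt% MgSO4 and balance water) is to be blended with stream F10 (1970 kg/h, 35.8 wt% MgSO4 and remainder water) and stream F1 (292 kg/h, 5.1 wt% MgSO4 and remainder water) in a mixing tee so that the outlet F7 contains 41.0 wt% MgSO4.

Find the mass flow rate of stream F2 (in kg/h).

569.4 kg/h

Let F2 be the unknown flow. Total out = 2262 + F2.
MgSO4 balance: 720.15 + 0.774·F2 = 0.410·(2262 + F2)
(0.774 − 0.410)·F2 = 0.410×2262 − 720.15 = 207.27
F2 = 207.27 / 0.364 = 569.42 kg/h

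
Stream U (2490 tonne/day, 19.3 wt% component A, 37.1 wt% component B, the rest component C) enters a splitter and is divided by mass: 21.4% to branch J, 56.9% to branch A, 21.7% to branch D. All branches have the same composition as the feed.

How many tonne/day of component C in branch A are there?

617.7 tonne/day

Branch A total = 0.569×2490 = 1416.8 tonne/day.
component C in A = 0.436×1416.8 = 617.73 tonne/day.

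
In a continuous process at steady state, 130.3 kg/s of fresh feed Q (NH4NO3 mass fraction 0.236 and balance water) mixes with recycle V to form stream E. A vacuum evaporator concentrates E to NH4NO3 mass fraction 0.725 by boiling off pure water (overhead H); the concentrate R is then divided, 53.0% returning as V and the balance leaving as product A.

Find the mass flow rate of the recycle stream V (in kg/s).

Overall NH4NO3 balance (none leaves overhead): NH4NO3 in fresh feed = NH4NO3 in product, i.e. 130.3×0.236 = (1−0.530)·R·0.725.
R = 30.751/(0.725×0.470) = 90.244 kg/s.
Recycle V = 0.530×90.244 = 47.83 kg/s.

47.83 kg/s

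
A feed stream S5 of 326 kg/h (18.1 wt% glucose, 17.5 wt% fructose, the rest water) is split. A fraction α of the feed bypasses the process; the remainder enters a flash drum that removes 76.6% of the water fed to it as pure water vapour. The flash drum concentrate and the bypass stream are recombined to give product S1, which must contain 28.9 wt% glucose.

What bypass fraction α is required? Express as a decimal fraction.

All 326×0.181 = 59.006 kg/h of glucose reaches S1, so S1 = 59.006/0.289 = 204.17 kg/h and vapour = 121.83 kg/h.
The evaporator receives (1−α)·326 of feed at 0.644 water and removes 0.766 of that water:
0.766×0.644×(1−α)×326 = 121.83
(1−α) = 121.83/160.82 = 0.7575;  α = 0.2425.

0.242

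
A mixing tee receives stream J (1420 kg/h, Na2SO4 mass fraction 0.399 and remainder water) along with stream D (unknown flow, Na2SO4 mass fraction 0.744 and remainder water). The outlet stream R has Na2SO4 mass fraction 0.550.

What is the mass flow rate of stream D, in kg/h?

1105 kg/h

Let D be the unknown flow. Total out = 1420 + D.
Na2SO4 balance: 566.58 + 0.744·D = 0.550·(1420 + D)
(0.744 − 0.550)·D = 0.550×1420 − 566.58 = 214.42
D = 214.42 / 0.194 = 1105.3 kg/h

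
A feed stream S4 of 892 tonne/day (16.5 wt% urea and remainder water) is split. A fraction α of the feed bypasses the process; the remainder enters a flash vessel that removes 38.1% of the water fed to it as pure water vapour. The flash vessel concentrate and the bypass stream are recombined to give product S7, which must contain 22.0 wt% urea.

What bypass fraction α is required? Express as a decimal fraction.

0.214

All 892×0.165 = 147.18 tonne/day of urea reaches S7, so S7 = 147.18/0.220 = 669 tonne/day and vapour = 223 tonne/day.
The evaporator receives (1−α)·892 of feed at 0.835 water and removes 0.381 of that water:
0.381×0.835×(1−α)×892 = 223
(1−α) = 223/283.78 = 0.7858;  α = 0.2142.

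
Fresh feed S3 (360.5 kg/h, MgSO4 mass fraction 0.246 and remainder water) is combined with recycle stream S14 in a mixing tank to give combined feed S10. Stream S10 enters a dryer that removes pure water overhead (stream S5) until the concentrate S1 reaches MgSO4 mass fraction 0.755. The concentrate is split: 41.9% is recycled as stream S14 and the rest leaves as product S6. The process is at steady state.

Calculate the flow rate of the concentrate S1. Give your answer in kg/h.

Overall MgSO4 balance (none leaves overhead): MgSO4 in fresh feed = MgSO4 in product, i.e. 360.5×0.246 = (1−0.419)·S1·0.755.
S1 = 88.683/(0.755×0.581) = 202.17 kg/h.

202.2 kg/h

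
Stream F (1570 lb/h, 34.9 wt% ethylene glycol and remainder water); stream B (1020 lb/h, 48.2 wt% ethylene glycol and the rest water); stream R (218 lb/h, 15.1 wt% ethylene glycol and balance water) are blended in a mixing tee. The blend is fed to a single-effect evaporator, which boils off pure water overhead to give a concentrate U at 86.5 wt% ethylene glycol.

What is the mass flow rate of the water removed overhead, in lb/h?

1568 lb/h

ethylene glycol entering = 1570×0.349 + 1020×0.482 + 218×0.151 = 1072.5 lb/h.
All ethylene glycol reports to U, so U = 1072.5/0.865 = 1239.9 lb/h.
Total feed = 2808 lb/h; overhead = 2808 − 1239.9 = 1568.1 lb/h.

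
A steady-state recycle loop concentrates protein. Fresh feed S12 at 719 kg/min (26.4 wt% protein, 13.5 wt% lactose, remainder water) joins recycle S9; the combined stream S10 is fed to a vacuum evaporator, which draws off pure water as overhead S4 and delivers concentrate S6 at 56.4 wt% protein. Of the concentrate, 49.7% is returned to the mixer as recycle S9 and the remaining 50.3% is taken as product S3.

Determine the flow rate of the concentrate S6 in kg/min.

669.1 kg/min

Overall protein balance (none leaves overhead): protein in fresh feed = protein in product, i.e. 719×0.264 = (1−0.497)·S6·0.564.
S6 = 189.82/(0.564×0.503) = 669.09 kg/min.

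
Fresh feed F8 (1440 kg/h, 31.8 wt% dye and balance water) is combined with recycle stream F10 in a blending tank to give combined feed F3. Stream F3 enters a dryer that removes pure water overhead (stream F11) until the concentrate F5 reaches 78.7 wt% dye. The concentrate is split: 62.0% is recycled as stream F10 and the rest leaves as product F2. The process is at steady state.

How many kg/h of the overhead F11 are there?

Overall dye balance (none leaves overhead): dye in fresh feed = dye in product, i.e. 1440×0.318 = (1−0.620)·F5·0.787.
F5 = 457.92/(0.787×0.380) = 1531.2 kg/h.
Recycle F10 = 0.620×1531.2 = 949.34 kg/h.
Combined feed F3 = 1440 + 949.34 = 2389.3 kg/h.
Overhead F11 = F3 − F5 = 2389.3 − 1531.2 = 858.14 kg/h.

858.1 kg/h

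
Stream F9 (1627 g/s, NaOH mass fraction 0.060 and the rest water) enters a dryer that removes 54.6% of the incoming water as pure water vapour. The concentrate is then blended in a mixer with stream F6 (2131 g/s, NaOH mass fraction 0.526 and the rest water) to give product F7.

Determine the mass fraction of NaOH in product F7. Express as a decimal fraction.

0.417

Vapour removed = 0.546×0.940×1627 = 835.04 g/s; concentrate = 791.96 g/s.
NaOH reaching the mixer = 97.62 (from concentrate) + 2131×0.526 = 1218.5 g/s.
Product flow = 791.96 + 2131 = 2923 g/s; NaOH fraction = 0.417.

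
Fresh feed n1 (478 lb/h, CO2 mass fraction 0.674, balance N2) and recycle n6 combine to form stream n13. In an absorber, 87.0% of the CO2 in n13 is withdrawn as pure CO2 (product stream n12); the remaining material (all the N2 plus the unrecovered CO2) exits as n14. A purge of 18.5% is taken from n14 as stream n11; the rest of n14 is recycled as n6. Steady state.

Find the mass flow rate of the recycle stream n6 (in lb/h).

724.7 lb/h

N2 enters only via n1 and leaves only via the purge: 478×0.326 = 0.185×(N2 in n14), and the absorber passes all N2, so N2 in n13 = N2 in n14 = 842.31 lb/h.
CO2 in n13: m_A = 478×0.674 + (1−0.185)·(1−0.870)·m_A, so m_A = 322.17/0.8941 = 360.35 lb/h.
n14 = (1−0.870)×360.35 + 842.31 = 889.16 lb/h.
Recycle n6 = (1−0.185)×889.16 = 724.66 lb/h.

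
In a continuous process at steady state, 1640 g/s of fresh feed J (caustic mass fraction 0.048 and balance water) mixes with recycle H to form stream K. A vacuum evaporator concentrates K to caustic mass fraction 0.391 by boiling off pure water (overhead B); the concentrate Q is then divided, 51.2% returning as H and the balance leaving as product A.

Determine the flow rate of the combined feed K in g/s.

1851 g/s

Overall caustic balance (none leaves overhead): caustic in fresh feed = caustic in product, i.e. 1640×0.048 = (1−0.512)·Q·0.391.
Q = 78.72/(0.391×0.488) = 412.56 g/s.
Recycle H = 0.512×412.56 = 211.23 g/s.
Combined feed K = 1640 + 211.23 = 1851.2 g/s.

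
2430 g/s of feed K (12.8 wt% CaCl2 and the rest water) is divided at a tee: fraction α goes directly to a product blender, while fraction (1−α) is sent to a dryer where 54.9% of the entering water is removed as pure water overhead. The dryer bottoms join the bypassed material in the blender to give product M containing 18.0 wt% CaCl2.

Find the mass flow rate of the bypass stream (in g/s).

963.6 g/s

All 2430×0.128 = 311.04 g/s of CaCl2 reaches M, so M = 311.04/0.180 = 1728 g/s and vapour = 702 g/s.
The evaporator receives (1−α)·2430 of feed at 0.872 water and removes 0.549 of that water:
0.549×0.872×(1−α)×2430 = 702
(1−α) = 702/1163.3 = 0.6035;  α = 0.3965.
Bypass flow = 0.3965×2430 = 963.61 g/s.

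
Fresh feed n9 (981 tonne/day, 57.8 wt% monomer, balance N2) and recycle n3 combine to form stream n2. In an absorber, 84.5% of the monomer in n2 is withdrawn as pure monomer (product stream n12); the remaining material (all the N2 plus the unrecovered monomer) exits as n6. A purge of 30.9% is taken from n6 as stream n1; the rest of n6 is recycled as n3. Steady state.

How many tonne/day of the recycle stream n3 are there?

N2 enters only via n9 and leaves only via the purge: 981×0.422 = 0.309×(N2 in n6), and the absorber passes all N2, so N2 in n2 = N2 in n6 = 1339.7 tonne/day.
monomer in n2: m_A = 981×0.578 + (1−0.309)·(1−0.845)·m_A, so m_A = 567.02/0.8929 = 635.03 tonne/day.
n6 = (1−0.845)×635.03 + 1339.7 = 1438.2 tonne/day.
Recycle n3 = (1−0.309)×1438.2 = 993.78 tonne/day.

993.8 tonne/day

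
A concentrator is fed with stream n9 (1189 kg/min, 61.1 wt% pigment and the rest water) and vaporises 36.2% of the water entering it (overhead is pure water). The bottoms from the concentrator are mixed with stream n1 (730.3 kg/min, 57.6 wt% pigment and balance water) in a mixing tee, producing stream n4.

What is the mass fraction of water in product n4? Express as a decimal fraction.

0.345

Vapour removed = 0.362×0.389×1189 = 167.43 kg/min; concentrate = 1021.6 kg/min.
water reaching the mixer = 295.09 (from concentrate) + 730.3×0.424 = 604.74 kg/min.
Product flow = 1021.6 + 730.3 = 1751.9 kg/min; water fraction = 0.345.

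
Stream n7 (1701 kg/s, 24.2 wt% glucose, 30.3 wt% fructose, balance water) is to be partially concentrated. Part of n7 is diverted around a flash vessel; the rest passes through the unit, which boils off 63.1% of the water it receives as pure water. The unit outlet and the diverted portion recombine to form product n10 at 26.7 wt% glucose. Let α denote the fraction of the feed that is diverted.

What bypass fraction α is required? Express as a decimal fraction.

0.674

All 1701×0.242 = 411.64 kg/s of glucose reaches n10, so n10 = 411.64/0.267 = 1541.7 kg/s and vapour = 159.27 kg/s.
The evaporator receives (1−α)·1701 of feed at 0.455 water and removes 0.631 of that water:
0.631×0.455×(1−α)×1701 = 159.27
(1−α) = 159.27/488.37 = 0.3261;  α = 0.6739.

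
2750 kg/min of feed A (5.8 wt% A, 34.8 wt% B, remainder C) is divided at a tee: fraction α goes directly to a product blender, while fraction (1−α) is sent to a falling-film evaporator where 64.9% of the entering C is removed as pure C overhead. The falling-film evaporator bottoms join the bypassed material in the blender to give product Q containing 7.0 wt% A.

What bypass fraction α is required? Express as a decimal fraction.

0.555

All 2750×0.058 = 159.5 kg/min of A reaches Q, so Q = 159.5/0.070 = 2278.6 kg/min and vapour = 471.43 kg/min.
The evaporator receives (1−α)·2750 of feed at 0.594 C and removes 0.649 of that C:
0.649×0.594×(1−α)×2750 = 471.43
(1−α) = 471.43/1060.1 = 0.4447;  α = 0.5553.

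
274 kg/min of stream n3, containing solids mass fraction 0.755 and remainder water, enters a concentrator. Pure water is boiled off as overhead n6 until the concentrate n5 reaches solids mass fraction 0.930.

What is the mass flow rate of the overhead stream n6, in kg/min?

51.56 kg/min

solids is conserved: 274×0.755 = 206.87 kg/min all reports to the concentrate.
Concentrate = 206.87/(target fraction) = 222.44 kg/min.
Overhead = 274 − 222.44 = 51.559 kg/min.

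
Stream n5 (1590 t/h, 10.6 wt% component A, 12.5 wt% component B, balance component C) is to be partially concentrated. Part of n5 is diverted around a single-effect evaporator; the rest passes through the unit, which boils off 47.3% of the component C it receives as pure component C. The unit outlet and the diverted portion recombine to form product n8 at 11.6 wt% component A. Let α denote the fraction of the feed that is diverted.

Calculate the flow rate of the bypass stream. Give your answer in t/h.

All 1590×0.106 = 168.54 t/h of component A reaches n8, so n8 = 168.54/0.116 = 1452.9 t/h and vapour = 137.07 t/h.
The evaporator receives (1−α)·1590 of feed at 0.769 component C and removes 0.473 of that component C:
0.473×0.769×(1−α)×1590 = 137.07
(1−α) = 137.07/578.34 = 0.2370;  α = 0.7630.
Bypass flow = 0.7630×1590 = 1213.2 t/h.

1213 t/h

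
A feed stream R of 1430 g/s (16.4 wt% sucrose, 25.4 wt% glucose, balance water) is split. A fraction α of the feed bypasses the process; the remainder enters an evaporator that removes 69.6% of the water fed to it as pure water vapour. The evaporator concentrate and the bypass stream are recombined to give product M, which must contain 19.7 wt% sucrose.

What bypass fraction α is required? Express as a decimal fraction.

All 1430×0.164 = 234.52 g/s of sucrose reaches M, so M = 234.52/0.197 = 1190.5 g/s and vapour = 239.54 g/s.
The evaporator receives (1−α)·1430 of feed at 0.582 water and removes 0.696 of that water:
0.696×0.582×(1−α)×1430 = 239.54
(1−α) = 239.54/579.25 = 0.4135;  α = 0.5865.

0.586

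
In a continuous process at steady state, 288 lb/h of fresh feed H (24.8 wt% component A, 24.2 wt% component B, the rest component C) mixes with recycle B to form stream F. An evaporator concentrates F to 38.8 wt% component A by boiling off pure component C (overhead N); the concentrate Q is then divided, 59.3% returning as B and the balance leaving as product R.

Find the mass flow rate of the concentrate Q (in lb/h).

Overall component A balance (none leaves overhead): component A in fresh feed = component A in product, i.e. 288×0.248 = (1−0.593)·Q·0.388.
Q = 71.424/(0.388×0.407) = 452.29 lb/h.

452.3 lb/h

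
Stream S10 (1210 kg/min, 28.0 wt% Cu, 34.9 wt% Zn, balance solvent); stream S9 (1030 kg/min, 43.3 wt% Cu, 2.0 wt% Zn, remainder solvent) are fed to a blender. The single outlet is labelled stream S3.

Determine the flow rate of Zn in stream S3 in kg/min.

442.9 kg/min

Zn out = Zn in = 1210×0.349 + 1030×0.020 = 442.89 kg/min.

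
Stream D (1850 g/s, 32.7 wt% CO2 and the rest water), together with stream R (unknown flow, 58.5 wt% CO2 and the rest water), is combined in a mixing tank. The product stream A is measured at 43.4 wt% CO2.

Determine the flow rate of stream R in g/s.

Let R be the unknown flow. Total out = 1850 + R.
CO2 balance: 604.95 + 0.585·R = 0.434·(1850 + R)
(0.585 − 0.434)·R = 0.434×1850 − 604.95 = 197.95
R = 197.95 / 0.151 = 1310.9 g/s

1311 g/s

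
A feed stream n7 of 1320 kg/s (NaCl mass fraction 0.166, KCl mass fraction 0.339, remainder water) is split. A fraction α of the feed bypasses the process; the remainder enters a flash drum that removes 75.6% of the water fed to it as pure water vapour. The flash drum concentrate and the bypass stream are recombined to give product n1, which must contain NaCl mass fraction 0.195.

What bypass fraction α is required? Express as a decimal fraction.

0.603

All 1320×0.166 = 219.12 kg/s of NaCl reaches n1, so n1 = 219.12/0.195 = 1123.7 kg/s and vapour = 196.31 kg/s.
The evaporator receives (1−α)·1320 of feed at 0.495 water and removes 0.756 of that water:
0.756×0.495×(1−α)×1320 = 196.31
(1−α) = 196.31/493.97 = 0.3974;  α = 0.6026.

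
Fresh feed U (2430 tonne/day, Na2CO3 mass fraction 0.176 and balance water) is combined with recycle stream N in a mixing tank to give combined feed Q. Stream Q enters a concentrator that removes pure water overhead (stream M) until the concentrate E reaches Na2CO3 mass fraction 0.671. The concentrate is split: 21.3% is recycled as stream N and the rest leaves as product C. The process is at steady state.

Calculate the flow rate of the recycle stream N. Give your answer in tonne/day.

Overall Na2CO3 balance (none leaves overhead): Na2CO3 in fresh feed = Na2CO3 in product, i.e. 2430×0.176 = (1−0.213)·E·0.671.
E = 427.68/(0.671×0.787) = 809.88 tonne/day.
Recycle N = 0.213×809.88 = 172.5 tonne/day.

172.5 tonne/day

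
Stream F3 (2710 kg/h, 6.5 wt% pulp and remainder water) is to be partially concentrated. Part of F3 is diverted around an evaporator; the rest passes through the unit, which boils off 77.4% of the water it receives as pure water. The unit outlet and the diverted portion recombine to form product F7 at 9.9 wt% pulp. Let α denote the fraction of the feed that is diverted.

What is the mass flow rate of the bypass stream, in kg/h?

All 2710×0.065 = 176.15 kg/h of pulp reaches F7, so F7 = 176.15/0.099 = 1779.3 kg/h and vapour = 930.71 kg/h.
The evaporator receives (1−α)·2710 of feed at 0.935 water and removes 0.774 of that water:
0.774×0.935×(1−α)×2710 = 930.71
(1−α) = 930.71/1961.2 = 0.4746;  α = 0.5254.
Bypass flow = 0.5254×2710 = 1423.9 kg/h.

1424 kg/h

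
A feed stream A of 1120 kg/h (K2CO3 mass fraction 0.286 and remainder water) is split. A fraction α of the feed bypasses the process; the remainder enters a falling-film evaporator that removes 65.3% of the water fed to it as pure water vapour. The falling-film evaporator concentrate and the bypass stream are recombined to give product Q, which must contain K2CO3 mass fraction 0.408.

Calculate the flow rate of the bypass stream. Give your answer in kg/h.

All 1120×0.286 = 320.32 kg/h of K2CO3 reaches Q, so Q = 320.32/0.408 = 785.1 kg/h and vapour = 334.9 kg/h.
The evaporator receives (1−α)·1120 of feed at 0.714 water and removes 0.653 of that water:
0.653×0.714×(1−α)×1120 = 334.9
(1−α) = 334.9/522.19 = 0.6413;  α = 0.3587.
Bypass flow = 0.3587×1120 = 401.7 kg/h.

401.7 kg/h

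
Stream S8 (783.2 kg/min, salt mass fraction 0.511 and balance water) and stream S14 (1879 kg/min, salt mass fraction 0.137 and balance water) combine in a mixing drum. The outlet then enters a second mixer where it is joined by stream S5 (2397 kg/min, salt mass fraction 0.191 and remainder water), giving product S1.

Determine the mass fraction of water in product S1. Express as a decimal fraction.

Overall, product flow = 5059.2 kg/min.
water in = 783.2×0.489 + 1879×0.863 + 2397×0.809 = 3943.7 kg/min.
water fraction in S1 = 0.780.

0.780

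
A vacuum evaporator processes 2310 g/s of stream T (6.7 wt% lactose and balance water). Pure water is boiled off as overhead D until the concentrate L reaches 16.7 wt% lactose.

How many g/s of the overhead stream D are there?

1383 g/s

lactose is conserved: 2310×0.067 = 154.77 g/s all reports to the concentrate.
Concentrate = 154.77/(target fraction) = 926.77 g/s.
Overhead = 2310 − 926.77 = 1383.2 g/s.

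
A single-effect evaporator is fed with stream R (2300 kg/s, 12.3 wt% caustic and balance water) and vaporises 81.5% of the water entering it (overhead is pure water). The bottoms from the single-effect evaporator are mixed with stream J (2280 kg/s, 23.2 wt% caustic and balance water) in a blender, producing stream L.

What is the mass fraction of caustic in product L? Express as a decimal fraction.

0.2765

Vapour removed = 0.815×0.877×2300 = 1643.9 kg/s; concentrate = 656.06 kg/s.
caustic reaching the mixer = 282.9 (from concentrate) + 2280×0.232 = 811.86 kg/s.
Product flow = 656.06 + 2280 = 2936.1 kg/s; caustic fraction = 0.2765.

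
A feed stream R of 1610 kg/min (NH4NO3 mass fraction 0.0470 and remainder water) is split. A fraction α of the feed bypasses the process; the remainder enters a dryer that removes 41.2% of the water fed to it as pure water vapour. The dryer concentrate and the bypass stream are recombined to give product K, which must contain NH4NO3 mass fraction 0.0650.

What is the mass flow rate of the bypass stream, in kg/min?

All 1610×0.047 = 75.67 kg/min of NH4NO3 reaches K, so K = 75.67/0.065 = 1164.2 kg/min and vapour = 445.85 kg/min.
The evaporator receives (1−α)·1610 of feed at 0.953 water and removes 0.412 of that water:
0.412×0.953×(1−α)×1610 = 445.85
(1−α) = 445.85/632.14 = 0.7053;  α = 0.2947.
Bypass flow = 0.2947×1610 = 474.48 kg/min.

474.5 kg/min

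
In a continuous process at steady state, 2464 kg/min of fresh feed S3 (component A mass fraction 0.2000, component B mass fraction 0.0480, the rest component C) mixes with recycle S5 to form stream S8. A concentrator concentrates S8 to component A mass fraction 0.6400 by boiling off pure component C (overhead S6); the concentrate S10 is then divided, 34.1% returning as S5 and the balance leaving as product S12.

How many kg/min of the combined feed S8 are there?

2862 kg/min

Overall component A balance (none leaves overhead): component A in fresh feed = component A in product, i.e. 2464×0.200 = (1−0.341)·S10·0.640.
S10 = 492.8/(0.640×0.659) = 1168.4 kg/min.
Recycle S5 = 0.341×1168.4 = 398.44 kg/min.
Combined feed S8 = 2464 + 398.44 = 2862.4 kg/min.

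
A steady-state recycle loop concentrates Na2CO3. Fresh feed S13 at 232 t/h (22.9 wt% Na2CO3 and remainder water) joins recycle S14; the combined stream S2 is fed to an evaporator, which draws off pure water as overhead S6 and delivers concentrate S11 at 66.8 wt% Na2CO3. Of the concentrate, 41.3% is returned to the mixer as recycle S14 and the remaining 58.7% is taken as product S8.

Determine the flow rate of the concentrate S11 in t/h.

Overall Na2CO3 balance (none leaves overhead): Na2CO3 in fresh feed = Na2CO3 in product, i.e. 232×0.229 = (1−0.413)·S11·0.668.
S11 = 53.128/(0.668×0.587) = 135.49 t/h.

135.5 t/h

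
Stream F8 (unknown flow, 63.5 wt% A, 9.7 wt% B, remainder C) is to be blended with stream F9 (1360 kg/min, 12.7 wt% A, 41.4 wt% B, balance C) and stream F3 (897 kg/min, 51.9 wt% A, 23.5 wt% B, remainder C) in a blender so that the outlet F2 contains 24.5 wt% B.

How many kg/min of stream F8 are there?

1492 kg/min

Let F8 be the unknown flow. Total out = 2257 + F8.
B balance: 773.83 + 0.097·F8 = 0.245·(2257 + F8)
(0.097 − 0.245)·F8 = 0.245×2257 − 773.83 = -220.87
F8 = -220.87 / -0.148 = 1492.4 kg/min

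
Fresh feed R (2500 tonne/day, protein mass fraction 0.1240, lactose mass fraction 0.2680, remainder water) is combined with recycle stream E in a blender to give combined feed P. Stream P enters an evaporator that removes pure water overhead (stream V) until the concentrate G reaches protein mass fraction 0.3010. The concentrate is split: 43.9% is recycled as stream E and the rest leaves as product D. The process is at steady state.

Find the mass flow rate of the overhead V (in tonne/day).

Overall protein balance (none leaves overhead): protein in fresh feed = protein in product, i.e. 2500×0.124 = (1−0.439)·G·0.301.
G = 310/(0.301×0.561) = 1835.8 tonne/day.
Recycle E = 0.439×1835.8 = 805.93 tonne/day.
Combined feed P = 2500 + 805.93 = 3305.9 tonne/day.
Overhead V = P − G = 3305.9 − 1835.8 = 1470.1 tonne/day.

1470 tonne/day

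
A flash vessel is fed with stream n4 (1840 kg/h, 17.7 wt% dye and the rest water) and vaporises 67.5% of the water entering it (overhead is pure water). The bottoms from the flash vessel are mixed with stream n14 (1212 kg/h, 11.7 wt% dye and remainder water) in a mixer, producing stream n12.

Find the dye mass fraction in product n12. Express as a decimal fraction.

0.230

Vapour removed = 0.675×0.823×1840 = 1022.2 kg/h; concentrate = 817.83 kg/h.
dye reaching the mixer = 325.68 (from concentrate) + 1212×0.117 = 467.48 kg/h.
Product flow = 817.83 + 1212 = 2029.8 kg/h; dye fraction = 0.230.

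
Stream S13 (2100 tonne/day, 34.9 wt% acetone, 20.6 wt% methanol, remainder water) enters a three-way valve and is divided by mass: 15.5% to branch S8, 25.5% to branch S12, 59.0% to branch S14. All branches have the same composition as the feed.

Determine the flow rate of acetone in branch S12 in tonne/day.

Branch S12 total = 0.255×2100 = 535.5 tonne/day.
acetone in S12 = 0.349×535.5 = 186.89 tonne/day.

186.9 tonne/day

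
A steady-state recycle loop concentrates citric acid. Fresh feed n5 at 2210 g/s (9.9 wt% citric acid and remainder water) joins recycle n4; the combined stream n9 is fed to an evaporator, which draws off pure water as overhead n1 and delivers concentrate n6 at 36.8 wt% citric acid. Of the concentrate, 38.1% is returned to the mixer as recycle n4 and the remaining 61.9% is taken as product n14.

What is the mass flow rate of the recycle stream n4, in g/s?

365.9 g/s

Overall citric acid balance (none leaves overhead): citric acid in fresh feed = citric acid in product, i.e. 2210×0.099 = (1−0.381)·n6·0.368.
n6 = 218.79/(0.368×0.619) = 960.48 g/s.
Recycle n4 = 0.381×960.48 = 365.94 g/s.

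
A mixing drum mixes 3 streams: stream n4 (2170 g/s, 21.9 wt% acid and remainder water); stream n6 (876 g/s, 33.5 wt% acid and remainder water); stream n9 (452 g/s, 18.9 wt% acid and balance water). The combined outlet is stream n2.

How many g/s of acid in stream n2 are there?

854.1 g/s

acid out = acid in = 2170×0.219 + 876×0.335 + 452×0.189 = 854.12 g/s.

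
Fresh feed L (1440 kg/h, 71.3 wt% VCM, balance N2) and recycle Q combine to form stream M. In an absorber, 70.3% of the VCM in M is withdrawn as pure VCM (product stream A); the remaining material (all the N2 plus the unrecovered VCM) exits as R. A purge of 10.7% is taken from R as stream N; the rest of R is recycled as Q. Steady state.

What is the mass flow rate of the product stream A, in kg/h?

982.3 kg/h

VCM in M: m_A = 1440×0.713 + (1−0.107)·(1−0.703)·m_A, so m_A = 1026.7/0.7348 = 1397.3 kg/h.
Product A = 0.703×1397.3 = 982.31 kg/h.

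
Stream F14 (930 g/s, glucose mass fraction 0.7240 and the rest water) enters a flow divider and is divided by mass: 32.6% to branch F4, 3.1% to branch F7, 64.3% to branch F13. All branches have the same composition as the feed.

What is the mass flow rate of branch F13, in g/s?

Branch F13 flow = 0.643×930 = 597.99 g/s.

598 g/s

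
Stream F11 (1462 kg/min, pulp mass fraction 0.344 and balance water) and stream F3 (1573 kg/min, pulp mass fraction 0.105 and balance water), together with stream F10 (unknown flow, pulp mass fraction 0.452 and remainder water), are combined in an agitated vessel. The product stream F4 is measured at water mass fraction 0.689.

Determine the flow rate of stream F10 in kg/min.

Let F10 be the unknown flow. Total out = 3035 + F10.
water balance: 2366.9 + 0.548·F10 = 0.689·(3035 + F10)
(0.548 − 0.689)·F10 = 0.689×3035 − 2366.9 = -275.79
F10 = -275.79 / -0.141 = 1956 kg/min

1956 kg/min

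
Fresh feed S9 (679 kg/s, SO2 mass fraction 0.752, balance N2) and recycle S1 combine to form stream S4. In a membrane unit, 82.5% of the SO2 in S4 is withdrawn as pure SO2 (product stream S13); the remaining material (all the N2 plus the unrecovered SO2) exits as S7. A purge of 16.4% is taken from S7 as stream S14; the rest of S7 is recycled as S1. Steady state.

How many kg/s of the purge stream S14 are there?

N2 enters only via S9 and leaves only via the purge: 679×0.248 = 0.164×(N2 in S7), and the membrane unit passes all N2, so N2 in S4 = N2 in S7 = 1026.8 kg/s.
SO2 in S4: m_A = 679×0.752 + (1−0.164)·(1−0.825)·m_A, so m_A = 510.61/0.8537 = 598.11 kg/s.
S7 = (1−0.825)×598.11 + 1026.8 = 1131.5 kg/s.
Purge S14 = 0.164×1131.5 = 185.56 kg/s.

185.6 kg/s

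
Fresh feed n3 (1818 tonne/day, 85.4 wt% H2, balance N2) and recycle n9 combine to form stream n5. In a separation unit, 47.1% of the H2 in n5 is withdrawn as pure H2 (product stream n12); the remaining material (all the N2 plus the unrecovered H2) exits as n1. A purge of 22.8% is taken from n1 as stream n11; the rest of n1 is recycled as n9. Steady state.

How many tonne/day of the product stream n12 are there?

1236 tonne/day

H2 in n5: m_A = 1818×0.854 + (1−0.228)·(1−0.471)·m_A, so m_A = 1552.6/0.5916 = 2624.3 tonne/day.
Product n12 = 0.471×2624.3 = 1236 tonne/day.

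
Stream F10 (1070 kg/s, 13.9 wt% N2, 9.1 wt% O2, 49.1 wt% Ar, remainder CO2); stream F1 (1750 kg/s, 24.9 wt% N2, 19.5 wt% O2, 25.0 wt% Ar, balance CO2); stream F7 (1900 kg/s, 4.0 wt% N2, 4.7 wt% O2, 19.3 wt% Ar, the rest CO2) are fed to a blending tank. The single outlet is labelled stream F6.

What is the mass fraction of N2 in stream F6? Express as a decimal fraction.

0.1399

Total flow out = 1070 + 1750 + 1900 = 4720 kg/s.
N2 in = 1070×0.139 + 1750×0.249 + 1900×0.040 = 660.48 kg/s.
N2 mass fraction in F6 = 660.48/4720 = 0.1399.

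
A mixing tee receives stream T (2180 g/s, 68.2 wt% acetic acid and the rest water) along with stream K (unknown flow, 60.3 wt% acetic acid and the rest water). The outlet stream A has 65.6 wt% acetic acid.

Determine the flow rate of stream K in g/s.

1069 g/s

Let K be the unknown flow. Total out = 2180 + K.
acetic acid balance: 1486.8 + 0.603·K = 0.656·(2180 + K)
(0.603 − 0.656)·K = 0.656×2180 − 1486.8 = -56.68
K = -56.68 / -0.053 = 1069.4 g/s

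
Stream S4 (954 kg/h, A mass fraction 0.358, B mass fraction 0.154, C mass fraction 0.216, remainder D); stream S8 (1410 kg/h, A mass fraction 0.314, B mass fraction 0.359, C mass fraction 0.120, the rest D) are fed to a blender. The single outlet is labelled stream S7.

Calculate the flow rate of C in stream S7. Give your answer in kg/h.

375.3 kg/h

C out = C in = 954×0.216 + 1410×0.120 = 375.26 kg/h.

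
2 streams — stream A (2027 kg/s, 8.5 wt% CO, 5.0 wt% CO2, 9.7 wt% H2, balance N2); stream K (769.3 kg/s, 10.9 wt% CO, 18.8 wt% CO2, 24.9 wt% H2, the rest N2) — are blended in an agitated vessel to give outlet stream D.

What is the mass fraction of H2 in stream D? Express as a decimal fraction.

0.1388

Total flow out = 2027 + 769.3 = 2796.3 kg/s.
H2 in = 2027×0.097 + 769.3×0.249 = 388.17 kg/s.
H2 mass fraction in D = 388.17/2796.3 = 0.1388.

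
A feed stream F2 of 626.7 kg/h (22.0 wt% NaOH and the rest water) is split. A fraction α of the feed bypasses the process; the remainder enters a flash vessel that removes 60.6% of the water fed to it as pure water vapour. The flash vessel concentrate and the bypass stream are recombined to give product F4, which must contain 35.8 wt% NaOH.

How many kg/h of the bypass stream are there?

115.6 kg/h

All 626.7×0.220 = 137.87 kg/h of NaOH reaches F4, so F4 = 137.87/0.358 = 385.12 kg/h and vapour = 241.58 kg/h.
The evaporator receives (1−α)·626.7 of feed at 0.780 water and removes 0.606 of that water:
0.606×0.780×(1−α)×626.7 = 241.58
(1−α) = 241.58/296.23 = 0.8155;  α = 0.1845.
Bypass flow = 0.1845×626.7 = 115.62 kg/h.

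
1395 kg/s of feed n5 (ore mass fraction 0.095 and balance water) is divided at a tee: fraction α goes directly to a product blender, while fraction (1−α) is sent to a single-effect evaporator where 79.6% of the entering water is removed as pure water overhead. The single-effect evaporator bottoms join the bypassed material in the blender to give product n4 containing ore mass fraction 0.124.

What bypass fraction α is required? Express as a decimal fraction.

0.675

All 1395×0.095 = 132.53 kg/s of ore reaches n4, so n4 = 132.53/0.124 = 1068.8 kg/s and vapour = 326.25 kg/s.
The evaporator receives (1−α)·1395 of feed at 0.905 water and removes 0.796 of that water:
0.796×0.905×(1−α)×1395 = 326.25
(1−α) = 326.25/1004.9 = 0.3246;  α = 0.6754.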